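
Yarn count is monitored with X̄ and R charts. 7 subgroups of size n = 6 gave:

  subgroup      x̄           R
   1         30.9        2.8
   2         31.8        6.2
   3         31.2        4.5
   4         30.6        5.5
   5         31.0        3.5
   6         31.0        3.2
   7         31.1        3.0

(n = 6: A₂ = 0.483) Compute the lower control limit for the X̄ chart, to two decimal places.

X̄̄ = (30.9 + 31.8 + 31.2 + 30.6 + 31.0 + 31.0 + 31.1) / 7 = 217.6000 / 7 = 31.0857
R̄ = (2.8 + 6.2 + 4.5 + 5.5 + 3.5 + 3.2 + 3.0) / 7 = 28.7000 / 7 = 4.1000
LCL = X̄̄ − A₂·R̄ = 31.0857 − 0.483 × 4.1000 = 29.1054

29.11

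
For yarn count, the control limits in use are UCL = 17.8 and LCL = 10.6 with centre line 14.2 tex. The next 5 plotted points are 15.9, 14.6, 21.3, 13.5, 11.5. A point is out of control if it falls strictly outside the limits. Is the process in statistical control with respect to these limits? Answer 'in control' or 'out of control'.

Compare each point to [10.6, 17.8]: sample 3 = 21.3 > UCL.

out of control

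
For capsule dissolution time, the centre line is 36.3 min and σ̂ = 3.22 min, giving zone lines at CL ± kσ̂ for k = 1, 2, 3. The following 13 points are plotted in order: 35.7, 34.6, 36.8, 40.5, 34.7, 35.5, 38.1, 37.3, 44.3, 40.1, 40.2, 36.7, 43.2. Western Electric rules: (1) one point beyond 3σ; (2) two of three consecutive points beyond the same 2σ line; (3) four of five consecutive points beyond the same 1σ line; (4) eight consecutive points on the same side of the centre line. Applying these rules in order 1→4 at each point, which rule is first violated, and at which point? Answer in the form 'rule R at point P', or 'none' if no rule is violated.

rule 3 at point 13

Zone of each point (C = within 1σ̂, B = 1σ̂–2σ̂, A = 2σ̂–3σ̂, * = beyond 3σ̂; sign = side of CL): 1:-C, 2:-C, 3:+C, 4:+B, 5:-C, 6:-C, 7:+C, 8:+C, 9:+A, 10:+B, 11:+B, 12:+C, 13:+A
Rule 3 (four of five consecutive points beyond the same 1σ limit) is satisfied at point 13.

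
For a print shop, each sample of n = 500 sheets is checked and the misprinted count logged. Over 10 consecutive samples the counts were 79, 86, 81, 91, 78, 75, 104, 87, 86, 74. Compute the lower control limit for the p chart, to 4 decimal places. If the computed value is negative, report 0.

0.1180

p̄ = Σdᵢ / (k·n) = 841 / (10 × 500) = 0.16820
LCL = p̄ − 3·√(p̄(1−p̄)/n) = 0.16820 − 3 × 0.01673 = 0.11802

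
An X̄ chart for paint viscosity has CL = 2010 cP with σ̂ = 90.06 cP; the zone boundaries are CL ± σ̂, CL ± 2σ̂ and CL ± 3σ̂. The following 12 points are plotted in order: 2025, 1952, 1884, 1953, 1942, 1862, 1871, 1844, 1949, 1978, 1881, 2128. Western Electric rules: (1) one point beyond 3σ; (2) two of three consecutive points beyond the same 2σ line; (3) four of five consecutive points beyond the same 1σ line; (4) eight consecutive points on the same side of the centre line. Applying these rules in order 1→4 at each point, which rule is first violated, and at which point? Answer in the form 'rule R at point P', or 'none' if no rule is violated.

Zone of each point (C = within 1σ̂, B = 1σ̂–2σ̂, A = 2σ̂–3σ̂, * = beyond 3σ̂; sign = side of CL): 1:+C, 2:-C, 3:-B, 4:-C, 5:-C, 6:-B, 7:-B, 8:-B, 9:-C, 10:-C, 11:-B, 12:+B
Rule 4 (eight consecutive points on the same side of the centre line) is satisfied at point 9.

rule 4 at point 9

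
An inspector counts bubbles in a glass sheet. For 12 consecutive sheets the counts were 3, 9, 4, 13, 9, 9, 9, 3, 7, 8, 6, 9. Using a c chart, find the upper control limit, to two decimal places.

15.59

c̄ = (3 + 9 + 4 + 13 + 9 + 9 + 9 + 3 + 7 + 8 + 6 + 9) / 12 = 89 / 12 = 7.4167
UCL = c̄ + 3√c̄ = 7.4167 + 3 × √7.4167 = 7.4167 + 3 × 2.7234 = 15.5867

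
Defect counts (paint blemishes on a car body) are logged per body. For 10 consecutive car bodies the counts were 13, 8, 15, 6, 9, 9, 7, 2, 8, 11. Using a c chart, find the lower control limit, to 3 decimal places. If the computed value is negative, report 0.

0.000

c̄ = (13 + 8 + 15 + 6 + 9 + 9 + 7 + 2 + 8 + 11) / 10 = 88 / 10 = 8.8000
LCL = c̄ − 3√c̄ = 8.8000 − 3 × 2.9665 = -0.0994 → 0 (cannot be negative)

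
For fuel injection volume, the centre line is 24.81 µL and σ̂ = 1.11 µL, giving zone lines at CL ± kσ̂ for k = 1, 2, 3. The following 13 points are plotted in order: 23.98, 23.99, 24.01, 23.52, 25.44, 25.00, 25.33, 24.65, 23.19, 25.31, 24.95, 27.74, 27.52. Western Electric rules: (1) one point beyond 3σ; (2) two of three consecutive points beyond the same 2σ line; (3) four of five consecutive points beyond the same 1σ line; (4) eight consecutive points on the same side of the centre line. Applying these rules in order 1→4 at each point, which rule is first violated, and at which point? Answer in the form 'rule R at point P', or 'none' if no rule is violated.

rule 2 at point 13

Zone of each point (C = within 1σ̂, B = 1σ̂–2σ̂, A = 2σ̂–3σ̂, * = beyond 3σ̂; sign = side of CL): 1:-C, 2:-C, 3:-C, 4:-B, 5:+C, 6:+C, 7:+C, 8:-C, 9:-B, 10:+C, 11:+C, 12:+A, 13:+A
Rule 2 (two of three consecutive points beyond the same 2σ limit) is satisfied at point 13.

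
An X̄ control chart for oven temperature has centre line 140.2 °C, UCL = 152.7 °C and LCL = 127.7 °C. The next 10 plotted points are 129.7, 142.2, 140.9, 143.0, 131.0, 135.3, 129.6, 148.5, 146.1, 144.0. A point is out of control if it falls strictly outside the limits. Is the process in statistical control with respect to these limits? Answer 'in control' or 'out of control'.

All 10 points lie within [127.7, 152.7].

in control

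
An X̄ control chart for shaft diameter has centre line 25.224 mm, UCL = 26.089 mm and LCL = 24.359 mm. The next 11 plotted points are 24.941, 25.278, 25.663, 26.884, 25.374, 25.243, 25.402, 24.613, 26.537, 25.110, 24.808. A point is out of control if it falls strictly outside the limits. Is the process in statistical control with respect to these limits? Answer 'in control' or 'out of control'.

Compare each point to [24.359, 26.089]: sample 4 = 26.884 > UCL; sample 9 = 26.537 > UCL.

out of control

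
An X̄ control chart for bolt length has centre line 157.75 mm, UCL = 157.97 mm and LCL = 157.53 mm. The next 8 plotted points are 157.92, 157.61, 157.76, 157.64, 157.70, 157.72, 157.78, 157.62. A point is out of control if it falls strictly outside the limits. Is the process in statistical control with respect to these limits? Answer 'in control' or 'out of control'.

All 8 points lie within [157.53, 157.97].

in control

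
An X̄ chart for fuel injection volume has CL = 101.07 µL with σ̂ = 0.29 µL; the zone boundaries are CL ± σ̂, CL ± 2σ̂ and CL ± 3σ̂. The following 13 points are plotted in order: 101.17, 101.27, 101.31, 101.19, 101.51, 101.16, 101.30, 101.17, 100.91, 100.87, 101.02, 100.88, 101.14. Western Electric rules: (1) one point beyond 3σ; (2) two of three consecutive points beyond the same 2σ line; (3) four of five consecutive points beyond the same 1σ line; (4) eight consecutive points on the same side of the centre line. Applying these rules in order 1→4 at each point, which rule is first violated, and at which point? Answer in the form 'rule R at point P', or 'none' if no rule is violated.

Zone of each point (C = within 1σ̂, B = 1σ̂–2σ̂, A = 2σ̂–3σ̂, * = beyond 3σ̂; sign = side of CL): 1:+C, 2:+C, 3:+C, 4:+C, 5:+B, 6:+C, 7:+C, 8:+C, 9:-C, 10:-C, 11:-C, 12:-C, 13:+C
Rule 4 (eight consecutive points on the same side of the centre line) is satisfied at point 8.

rule 4 at point 8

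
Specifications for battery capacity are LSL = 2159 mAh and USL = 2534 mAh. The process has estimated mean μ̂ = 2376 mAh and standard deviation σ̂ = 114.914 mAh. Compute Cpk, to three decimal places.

Cpu = (USL − μ̂) / (3σ̂) = (2534 − 2376) / (3 × 114.914) = 0.4583; Cpl = (μ̂ − LSL) / (3σ̂) = (2376 − 2159) / (3 × 114.914) = 0.6295; Cpk = min(Cpu, Cpl) = 0.4583

0.458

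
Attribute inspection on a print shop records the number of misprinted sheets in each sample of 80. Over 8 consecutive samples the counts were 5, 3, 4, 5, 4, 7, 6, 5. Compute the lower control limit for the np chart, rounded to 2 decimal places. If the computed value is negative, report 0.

0.00

p̄ = Σdᵢ / (k·n) = 39 / (8 × 80) = 0.06094
LCL = np̄ − 3·√(np̄(1−p̄)) = 4.8750 − 3 × 2.1396 = -1.5438 → 0 (negative, so LCL = 0)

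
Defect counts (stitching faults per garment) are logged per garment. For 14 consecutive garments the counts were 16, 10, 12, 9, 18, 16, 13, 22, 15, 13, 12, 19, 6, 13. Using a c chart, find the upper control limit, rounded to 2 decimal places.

25.02

c̄ = (16 + 10 + 12 + 9 + 18 + 16 + 13 + 22 + 15 + 13 + 12 + 19 + 6 + 13) / 14 = 194 / 14 = 13.8571
UCL = c̄ + 3√c̄ = 13.8571 + 3 × √13.8571 = 13.8571 + 3 × 3.7225 = 25.0247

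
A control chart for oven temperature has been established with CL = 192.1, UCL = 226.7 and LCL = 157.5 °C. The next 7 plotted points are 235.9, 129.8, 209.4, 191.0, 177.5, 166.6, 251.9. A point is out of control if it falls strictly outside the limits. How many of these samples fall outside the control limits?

Compare each point to [157.5, 226.7]: sample 1 = 235.9 > UCL; sample 2 = 129.8 < LCL; sample 7 = 251.9 > UCL.

3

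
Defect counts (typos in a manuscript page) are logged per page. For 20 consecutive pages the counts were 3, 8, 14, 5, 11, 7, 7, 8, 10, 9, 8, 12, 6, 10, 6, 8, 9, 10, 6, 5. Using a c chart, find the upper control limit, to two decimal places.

16.64

c̄ = (3 + 8 + 14 + 5 + 11 + 7 + 7 + 8 + 10 + 9 + 8 + 12 + 6 + 10 + 6 + 8 + 9 + 10 + 6 + 5) / 20 = 162 / 20 = 8.1000
UCL = c̄ + 3√c̄ = 8.1000 + 3 × √8.1000 = 8.1000 + 3 × 2.8460 = 16.6381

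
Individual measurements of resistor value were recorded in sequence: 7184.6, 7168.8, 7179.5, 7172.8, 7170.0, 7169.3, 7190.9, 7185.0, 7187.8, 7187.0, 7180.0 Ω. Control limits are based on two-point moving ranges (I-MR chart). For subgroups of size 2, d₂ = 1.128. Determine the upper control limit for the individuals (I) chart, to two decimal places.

7199.50

X̄ = (7184.6 + 7168.8 + 7179.5 + 7172.8 + 7170.0 + 7169.3 + 7190.9 + 7185.0 + 7187.8 + 7187.0 + 7180.0) / 11 = 7179.6091
Moving ranges: 15.8, 10.7, 6.7, 2.8, 0.7, 21.6, 5.9, 2.8, 0.8, 7.0; M̄R̄ = 74.8000 / 10 = 7.4800
UCL = X̄ + 3·M̄R̄/d₂ = 7179.6091 + 3 × 7.4800 / 1.128 = 7199.5027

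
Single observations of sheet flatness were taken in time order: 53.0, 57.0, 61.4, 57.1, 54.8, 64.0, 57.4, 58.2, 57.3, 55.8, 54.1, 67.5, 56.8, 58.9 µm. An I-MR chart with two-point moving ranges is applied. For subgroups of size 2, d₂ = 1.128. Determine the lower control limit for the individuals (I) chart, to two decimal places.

X̄ = (53.0 + 57.0 + 61.4 + 57.1 + 54.8 + 64.0 + 57.4 + 58.2 + 57.3 + 55.8 + 54.1 + 67.5 + 56.8 + 58.9) / 14 = 58.0929
Moving ranges: 4.0, 4.4, 4.3, 2.3, 9.2, 6.6, 0.8, 0.9, 1.5, 1.7, 13.4, 10.7, 2.1; M̄R̄ = 61.9000 / 13 = 4.7615
LCL = X̄ − 3·M̄R̄/d₂ = 58.0929 − 3 × 4.7615 / 1.128 = 45.4292

45.43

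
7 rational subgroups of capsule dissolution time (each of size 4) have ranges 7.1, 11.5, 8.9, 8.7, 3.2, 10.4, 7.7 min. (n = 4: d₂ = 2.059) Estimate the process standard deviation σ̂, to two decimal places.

3.99

R̄ = (7.1 + 11.5 + 8.9 + 8.7 + 3.2 + 10.4 + 7.7) / 7 = 8.2143
σ̂ = R̄ / d₂ = 8.2143 / 2.059 = 3.9895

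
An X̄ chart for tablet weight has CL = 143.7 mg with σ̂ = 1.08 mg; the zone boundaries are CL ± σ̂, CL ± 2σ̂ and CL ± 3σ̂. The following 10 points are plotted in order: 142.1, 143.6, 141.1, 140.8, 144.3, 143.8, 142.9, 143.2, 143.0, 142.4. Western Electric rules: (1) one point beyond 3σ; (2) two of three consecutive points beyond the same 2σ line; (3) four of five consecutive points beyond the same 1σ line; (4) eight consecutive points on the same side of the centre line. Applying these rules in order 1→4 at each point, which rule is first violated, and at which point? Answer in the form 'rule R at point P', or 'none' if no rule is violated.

rule 2 at point 4

Zone of each point (C = within 1σ̂, B = 1σ̂–2σ̂, A = 2σ̂–3σ̂, * = beyond 3σ̂; sign = side of CL): 1:-B, 2:-C, 3:-A, 4:-A, 5:+C, 6:+C, 7:-C, 8:-C, 9:-C, 10:-B
Rule 2 (two of three consecutive points beyond the same 2σ limit) is satisfied at point 4.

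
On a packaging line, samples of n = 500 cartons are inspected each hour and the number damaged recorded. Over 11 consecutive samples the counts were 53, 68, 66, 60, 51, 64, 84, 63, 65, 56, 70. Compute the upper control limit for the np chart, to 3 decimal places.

85.993

p̄ = Σdᵢ / (k·n) = 700 / (11 × 500) = 0.12727
UCL = np̄ + 3·√(np̄(1−p̄)) = 63.6364 + 3 × √(63.6364×0.87273) = 63.6364 + 3 × 7.4523 = 85.9933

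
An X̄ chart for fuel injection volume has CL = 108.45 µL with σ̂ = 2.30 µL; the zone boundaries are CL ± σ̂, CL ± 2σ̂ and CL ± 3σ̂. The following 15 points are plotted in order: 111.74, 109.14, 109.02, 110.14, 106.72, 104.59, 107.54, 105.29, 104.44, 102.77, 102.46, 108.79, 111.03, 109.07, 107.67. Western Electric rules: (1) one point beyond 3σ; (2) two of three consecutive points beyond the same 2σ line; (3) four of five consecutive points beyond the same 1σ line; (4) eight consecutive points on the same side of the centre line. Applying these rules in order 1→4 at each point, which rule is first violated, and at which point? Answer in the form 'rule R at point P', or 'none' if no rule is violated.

Zone of each point (C = within 1σ̂, B = 1σ̂–2σ̂, A = 2σ̂–3σ̂, * = beyond 3σ̂; sign = side of CL): 1:+B, 2:+C, 3:+C, 4:+C, 5:-C, 6:-B, 7:-C, 8:-B, 9:-B, 10:-A, 11:-A, 12:+C, 13:+B, 14:+C, 15:-C
Rule 3 (four of five consecutive points beyond the same 1σ limit) is satisfied at point 10.

rule 3 at point 10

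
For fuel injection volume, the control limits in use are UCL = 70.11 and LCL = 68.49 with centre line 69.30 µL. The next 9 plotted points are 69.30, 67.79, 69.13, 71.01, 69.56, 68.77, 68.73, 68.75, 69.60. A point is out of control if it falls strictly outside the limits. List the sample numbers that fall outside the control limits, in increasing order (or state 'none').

Compare each point to [68.49, 70.11]: sample 2 = 67.79 < LCL; sample 4 = 71.01 > UCL.

2, 4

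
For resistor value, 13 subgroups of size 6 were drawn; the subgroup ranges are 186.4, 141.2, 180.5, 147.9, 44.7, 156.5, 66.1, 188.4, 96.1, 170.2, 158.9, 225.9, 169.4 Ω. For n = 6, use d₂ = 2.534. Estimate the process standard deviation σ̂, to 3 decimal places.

58.655

R̄ = (186.4 + 141.2 + 180.5 + 147.9 + 44.7 + 156.5 + 66.1 + 188.4 + 96.1 + 170.2 + 158.9 + 225.9 + 169.4) / 13 = 148.6308
σ̂ = R̄ / d₂ = 148.6308 / 2.534 = 58.6546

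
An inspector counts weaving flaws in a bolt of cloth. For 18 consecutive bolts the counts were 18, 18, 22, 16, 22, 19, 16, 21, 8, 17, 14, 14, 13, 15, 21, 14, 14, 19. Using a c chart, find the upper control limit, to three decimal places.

28.990

c̄ = (18 + 18 + 22 + 16 + 22 + 19 + 16 + 21 + 8 + 17 + 14 + 14 + 13 + 15 + 21 + 14 + 14 + 19) / 18 = 301 / 18 = 16.7222
UCL = c̄ + 3√c̄ = 16.7222 + 3 × √16.7222 = 16.7222 + 3 × 4.0893 = 28.9901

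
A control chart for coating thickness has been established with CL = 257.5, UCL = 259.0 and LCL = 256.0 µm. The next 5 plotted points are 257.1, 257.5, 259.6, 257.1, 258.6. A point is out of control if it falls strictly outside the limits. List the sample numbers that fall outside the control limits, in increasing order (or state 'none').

3

Compare each point to [256.0, 259.0]: sample 3 = 259.6 > UCL.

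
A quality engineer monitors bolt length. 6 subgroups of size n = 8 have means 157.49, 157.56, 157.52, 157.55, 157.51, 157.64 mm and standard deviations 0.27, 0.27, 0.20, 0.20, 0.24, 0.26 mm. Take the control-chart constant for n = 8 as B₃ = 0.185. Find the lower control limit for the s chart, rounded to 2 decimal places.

0.04

s̄ = (0.27 + 0.27 + 0.20 + 0.20 + 0.24 + 0.26) / 6 = 0.2400
LCL_s = B₃·s̄ = 0.185 × 0.2400 = 0.0444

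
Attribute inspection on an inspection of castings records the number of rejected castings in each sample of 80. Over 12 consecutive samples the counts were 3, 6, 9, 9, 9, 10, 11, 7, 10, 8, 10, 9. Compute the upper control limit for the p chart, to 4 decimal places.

0.2081

p̄ = Σdᵢ / (k·n) = 101 / (12 × 80) = 0.10521
UCL = p̄ + 3·√(p̄(1−p̄)/n) = 0.10521 + 3 × √(0.10521×0.89479/80) = 0.10521 + 3 × 0.03430 = 0.20812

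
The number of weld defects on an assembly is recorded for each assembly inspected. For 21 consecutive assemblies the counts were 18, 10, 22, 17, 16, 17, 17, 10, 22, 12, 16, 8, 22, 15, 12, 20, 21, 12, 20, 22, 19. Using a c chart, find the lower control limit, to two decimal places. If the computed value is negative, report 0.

4.36

c̄ = (18 + 10 + 22 + 17 + 16 + 17 + 17 + 10 + 22 + 12 + 16 + 8 + 22 + 15 + 12 + 20 + 21 + 12 + 20 + 22 + 19) / 21 = 348 / 21 = 16.5714
LCL = c̄ − 3√c̄ = 16.5714 − 3 × 4.0708 = 4.3590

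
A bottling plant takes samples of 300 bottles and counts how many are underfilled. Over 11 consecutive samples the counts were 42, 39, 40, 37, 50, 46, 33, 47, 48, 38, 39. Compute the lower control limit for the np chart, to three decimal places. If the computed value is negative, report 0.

23.746

p̄ = Σdᵢ / (k·n) = 459 / (11 × 300) = 0.13909
LCL = np̄ − 3·√(np̄(1−p̄)) = 41.7273 − 3 × 5.9936 = 23.7464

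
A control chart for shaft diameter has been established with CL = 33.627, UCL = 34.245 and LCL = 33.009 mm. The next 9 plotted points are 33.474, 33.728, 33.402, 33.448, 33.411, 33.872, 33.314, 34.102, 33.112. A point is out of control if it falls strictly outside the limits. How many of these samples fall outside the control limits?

0

All 9 points lie within [33.009, 34.245].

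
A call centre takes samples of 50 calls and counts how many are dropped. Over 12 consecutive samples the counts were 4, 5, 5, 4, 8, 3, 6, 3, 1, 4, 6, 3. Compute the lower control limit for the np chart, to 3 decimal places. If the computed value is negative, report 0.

0.000

p̄ = Σdᵢ / (k·n) = 52 / (12 × 50) = 0.08667
LCL = np̄ − 3·√(np̄(1−p̄)) = 4.3333 − 3 × 1.9894 = -1.6349 → 0 (negative, so LCL = 0)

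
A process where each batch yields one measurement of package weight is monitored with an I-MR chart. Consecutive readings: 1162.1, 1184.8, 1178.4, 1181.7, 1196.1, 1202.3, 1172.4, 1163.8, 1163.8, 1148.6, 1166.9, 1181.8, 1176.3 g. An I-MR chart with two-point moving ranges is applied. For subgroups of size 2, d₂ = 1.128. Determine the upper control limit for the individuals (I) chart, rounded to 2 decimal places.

X̄ = (1162.1 + 1184.8 + 1178.4 + 1181.7 + 1196.1 + 1202.3 + 1172.4 + 1163.8 + 1163.8 + 1148.6 + 1166.9 + 1181.8 + 1176.3) / 13 = 1175.3077
Moving ranges: 22.7, 6.4, 3.3, 14.4, 6.2, 29.9, 8.6, 0.0, 15.2, 18.3, 14.9, 5.5; M̄R̄ = 145.4000 / 12 = 12.1167
UCL = X̄ + 3·M̄R̄/d₂ = 1175.3077 + 3 × 12.1167 / 1.128 = 1207.5329

1207.53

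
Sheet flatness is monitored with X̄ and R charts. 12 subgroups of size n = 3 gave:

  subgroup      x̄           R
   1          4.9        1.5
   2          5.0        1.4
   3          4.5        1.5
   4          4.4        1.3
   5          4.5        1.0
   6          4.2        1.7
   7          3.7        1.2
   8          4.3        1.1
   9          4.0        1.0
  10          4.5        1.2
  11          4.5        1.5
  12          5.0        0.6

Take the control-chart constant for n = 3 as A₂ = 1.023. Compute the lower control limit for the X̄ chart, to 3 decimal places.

X̄̄ = (4.9 + 5.0 + 4.5 + 4.4 + 4.5 + 4.2 + 3.7 + 4.3 + 4.0 + 4.5 + 4.5 + 5.0) / 12 = 53.5000 / 12 = 4.4583
R̄ = (1.5 + 1.4 + 1.5 + 1.3 + 1.0 + 1.7 + 1.2 + 1.1 + 1.0 + 1.2 + 1.5 + 0.6) / 12 = 15.0000 / 12 = 1.2500
LCL = X̄̄ − A₂·R̄ = 4.4583 − 1.023 × 1.2500 = 3.1796

3.180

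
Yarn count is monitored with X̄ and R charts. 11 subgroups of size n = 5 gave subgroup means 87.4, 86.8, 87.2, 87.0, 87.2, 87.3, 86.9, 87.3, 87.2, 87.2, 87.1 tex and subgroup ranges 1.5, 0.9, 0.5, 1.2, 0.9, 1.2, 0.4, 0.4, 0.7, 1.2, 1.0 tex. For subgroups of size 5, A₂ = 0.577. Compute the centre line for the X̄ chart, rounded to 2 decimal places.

X̄̄ = (87.4 + 86.8 + 87.2 + 87.0 + 87.2 + 87.3 + 86.9 + 87.3 + 87.2 + 87.2 + 87.1) / 11 = 958.6000 / 11 = 87.1455
CL = X̄̄ = 87.1455

87.15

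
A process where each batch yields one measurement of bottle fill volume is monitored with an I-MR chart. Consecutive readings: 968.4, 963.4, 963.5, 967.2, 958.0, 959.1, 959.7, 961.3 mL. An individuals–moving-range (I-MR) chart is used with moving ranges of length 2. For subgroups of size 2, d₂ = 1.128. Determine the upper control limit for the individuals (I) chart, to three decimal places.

970.668

X̄ = (968.4 + 963.4 + 963.5 + 967.2 + 958.0 + 959.1 + 959.7 + 961.3) / 8 = 962.5750
Moving ranges: 5.0, 0.1, 3.7, 9.2, 1.1, 0.6, 1.6; M̄R̄ = 21.3000 / 7 = 3.0429
UCL = X̄ + 3·M̄R̄/d₂ = 962.5750 + 3 × 3.0429 / 1.128 = 970.6677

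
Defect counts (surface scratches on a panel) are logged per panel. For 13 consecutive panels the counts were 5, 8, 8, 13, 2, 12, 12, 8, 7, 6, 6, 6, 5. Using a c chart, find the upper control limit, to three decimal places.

c̄ = (5 + 8 + 8 + 13 + 2 + 12 + 12 + 8 + 7 + 6 + 6 + 6 + 5) / 13 = 98 / 13 = 7.5385
UCL = c̄ + 3√c̄ = 7.5385 + 3 × √7.5385 = 7.5385 + 3 × 2.7456 = 15.7753

15.775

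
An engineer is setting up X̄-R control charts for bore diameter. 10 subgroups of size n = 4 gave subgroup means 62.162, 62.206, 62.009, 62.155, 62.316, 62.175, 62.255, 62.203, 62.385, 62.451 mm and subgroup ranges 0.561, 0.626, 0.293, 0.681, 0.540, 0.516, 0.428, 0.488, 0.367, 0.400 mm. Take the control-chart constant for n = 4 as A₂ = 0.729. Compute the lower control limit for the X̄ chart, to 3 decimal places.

X̄̄ = (62.162 + 62.206 + 62.009 + 62.155 + 62.316 + 62.175 + 62.255 + 62.203 + 62.385 + 62.451) / 10 = 622.3170 / 10 = 62.2317
R̄ = (0.561 + 0.626 + 0.293 + 0.681 + 0.540 + 0.516 + 0.428 + 0.488 + 0.367 + 0.400) / 10 = 4.9000 / 10 = 0.4900
LCL = X̄̄ − A₂·R̄ = 62.2317 − 0.729 × 0.4900 = 61.8745

61.874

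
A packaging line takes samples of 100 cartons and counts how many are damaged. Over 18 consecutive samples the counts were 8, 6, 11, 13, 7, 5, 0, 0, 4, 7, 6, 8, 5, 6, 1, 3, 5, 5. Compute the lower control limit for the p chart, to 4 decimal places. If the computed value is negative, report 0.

0.0000

p̄ = Σdᵢ / (k·n) = 100 / (18 × 100) = 0.05556
LCL = p̄ − 3·√(p̄(1−p̄)/n) = 0.05556 − 3 × 0.02291 = -0.01316 → 0 (negative, so LCL = 0)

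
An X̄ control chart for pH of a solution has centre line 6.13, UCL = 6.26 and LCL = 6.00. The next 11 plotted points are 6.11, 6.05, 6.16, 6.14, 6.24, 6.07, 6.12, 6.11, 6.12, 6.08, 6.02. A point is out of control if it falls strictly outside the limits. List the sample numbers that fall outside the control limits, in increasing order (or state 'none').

All 11 points lie within [6.00, 6.26].

none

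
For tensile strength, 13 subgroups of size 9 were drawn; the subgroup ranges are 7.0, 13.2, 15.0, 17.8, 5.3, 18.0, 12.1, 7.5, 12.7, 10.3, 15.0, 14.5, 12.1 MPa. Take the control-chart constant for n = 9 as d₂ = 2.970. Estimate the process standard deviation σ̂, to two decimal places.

4.16

R̄ = (7.0 + 13.2 + 15.0 + 17.8 + 5.3 + 18.0 + 12.1 + 7.5 + 12.7 + 10.3 + 15.0 + 14.5 + 12.1) / 13 = 12.3462
σ̂ = R̄ / d₂ = 12.3462 / 2.970 = 4.1570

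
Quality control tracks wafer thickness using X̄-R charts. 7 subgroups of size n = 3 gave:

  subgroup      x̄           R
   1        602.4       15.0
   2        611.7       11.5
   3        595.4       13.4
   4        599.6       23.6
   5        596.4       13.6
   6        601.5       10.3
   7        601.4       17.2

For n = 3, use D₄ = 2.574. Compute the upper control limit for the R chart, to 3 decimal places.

38.463

R̄ = (15.0 + 11.5 + 13.4 + 23.6 + 13.6 + 10.3 + 17.2) / 7 = 104.6000 / 7 = 14.9429
UCL_R = D₄·R̄ = 2.574 × 14.9429 = 38.4629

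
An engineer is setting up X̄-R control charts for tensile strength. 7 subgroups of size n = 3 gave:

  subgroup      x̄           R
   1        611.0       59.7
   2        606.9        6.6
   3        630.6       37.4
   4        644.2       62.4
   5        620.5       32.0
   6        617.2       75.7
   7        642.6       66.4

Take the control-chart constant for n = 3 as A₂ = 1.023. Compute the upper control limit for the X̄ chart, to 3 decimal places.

X̄̄ = (611.0 + 606.9 + 630.6 + 644.2 + 620.5 + 617.2 + 642.6) / 7 = 4373.0000 / 7 = 624.7143
R̄ = (59.7 + 6.6 + 37.4 + 62.4 + 32.0 + 75.7 + 66.4) / 7 = 340.2000 / 7 = 48.6000
UCL = X̄̄ + A₂·R̄ = 624.7143 + 1.023 × 48.6000 = 674.4321

674.432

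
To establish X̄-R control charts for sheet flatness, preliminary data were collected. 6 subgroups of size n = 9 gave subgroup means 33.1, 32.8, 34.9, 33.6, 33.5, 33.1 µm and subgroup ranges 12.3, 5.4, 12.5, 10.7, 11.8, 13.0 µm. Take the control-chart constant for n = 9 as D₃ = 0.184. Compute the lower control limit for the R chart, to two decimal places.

R̄ = (12.3 + 5.4 + 12.5 + 10.7 + 11.8 + 13.0) / 6 = 65.7000 / 6 = 10.9500
LCL_R = D₃·R̄ = 0.184 × 10.9500 = 2.0148

2.01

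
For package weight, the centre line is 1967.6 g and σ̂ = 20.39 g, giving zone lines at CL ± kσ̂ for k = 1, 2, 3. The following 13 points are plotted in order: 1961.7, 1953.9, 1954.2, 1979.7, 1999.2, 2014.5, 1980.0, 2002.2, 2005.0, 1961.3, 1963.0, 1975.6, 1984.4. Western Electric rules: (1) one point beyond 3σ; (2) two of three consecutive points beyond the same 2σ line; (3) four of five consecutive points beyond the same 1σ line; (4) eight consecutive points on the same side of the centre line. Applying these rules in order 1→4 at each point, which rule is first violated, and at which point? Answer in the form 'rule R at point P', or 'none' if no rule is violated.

rule 3 at point 9

Zone of each point (C = within 1σ̂, B = 1σ̂–2σ̂, A = 2σ̂–3σ̂, * = beyond 3σ̂; sign = side of CL): 1:-C, 2:-C, 3:-C, 4:+C, 5:+B, 6:+A, 7:+C, 8:+B, 9:+B, 10:-C, 11:-C, 12:+C, 13:+C
Rule 3 (four of five consecutive points beyond the same 1σ limit) is satisfied at point 9.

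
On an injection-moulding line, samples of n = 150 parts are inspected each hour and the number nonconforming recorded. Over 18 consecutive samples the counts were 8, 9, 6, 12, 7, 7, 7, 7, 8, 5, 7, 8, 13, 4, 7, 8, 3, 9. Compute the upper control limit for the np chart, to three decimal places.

p̄ = Σdᵢ / (k·n) = 135 / (18 × 150) = 0.05000
UCL = np̄ + 3·√(np̄(1−p̄)) = 7.5000 + 3 × √(7.5000×0.95000) = 7.5000 + 3 × 2.6693 = 15.5078

15.508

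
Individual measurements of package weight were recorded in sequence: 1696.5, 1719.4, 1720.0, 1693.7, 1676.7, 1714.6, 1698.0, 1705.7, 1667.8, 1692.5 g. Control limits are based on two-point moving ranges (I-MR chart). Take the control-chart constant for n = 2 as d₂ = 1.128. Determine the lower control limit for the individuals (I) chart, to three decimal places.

X̄ = (1696.5 + 1719.4 + 1720.0 + 1693.7 + 1676.7 + 1714.6 + 1698.0 + 1705.7 + 1667.8 + 1692.5) / 10 = 1698.4900
Moving ranges: 22.9, 0.6, 26.3, 17.0, 37.9, 16.6, 7.7, 37.9, 24.7; M̄R̄ = 191.6000 / 9 = 21.2889
LCL = X̄ − 3·M̄R̄/d₂ = 1698.4900 − 3 × 21.2889 / 1.128 = 1641.8706

1641.871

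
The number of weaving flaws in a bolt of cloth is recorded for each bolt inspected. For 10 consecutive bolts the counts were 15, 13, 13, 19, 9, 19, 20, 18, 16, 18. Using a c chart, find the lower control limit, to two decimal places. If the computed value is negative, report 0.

c̄ = (15 + 13 + 13 + 19 + 9 + 19 + 20 + 18 + 16 + 18) / 10 = 160 / 10 = 16.0000
LCL = c̄ − 3√c̄ = 16.0000 − 3 × 4.0000 = 4.0000

4.00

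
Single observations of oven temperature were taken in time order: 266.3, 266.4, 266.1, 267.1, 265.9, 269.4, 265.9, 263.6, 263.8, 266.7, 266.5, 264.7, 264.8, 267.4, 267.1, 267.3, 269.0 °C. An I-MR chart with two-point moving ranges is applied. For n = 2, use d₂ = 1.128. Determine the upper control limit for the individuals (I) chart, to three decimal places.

269.993

X̄ = (266.3 + 266.4 + 266.1 + 267.1 + 265.9 + 269.4 + 265.9 + 263.6 + 263.8 + 266.7 + 266.5 + 264.7 + 264.8 + 267.4 + 267.1 + 267.3 + 269.0) / 17 = 266.3529
Moving ranges: 0.1, 0.3, 1.0, 1.2, 3.5, 3.5, 2.3, 0.2, 2.9, 0.2, 1.8, 0.1, 2.6, 0.3, 0.2, 1.7; M̄R̄ = 21.9000 / 16 = 1.3687
UCL = X̄ + 3·M̄R̄/d₂ = 266.3529 + 3 × 1.3687 / 1.128 = 269.9932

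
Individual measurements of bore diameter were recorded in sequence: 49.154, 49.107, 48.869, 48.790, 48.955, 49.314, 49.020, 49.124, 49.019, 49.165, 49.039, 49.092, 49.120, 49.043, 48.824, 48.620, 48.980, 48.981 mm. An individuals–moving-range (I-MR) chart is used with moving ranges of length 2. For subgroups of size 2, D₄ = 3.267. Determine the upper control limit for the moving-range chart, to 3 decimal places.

Moving ranges: 0.047, 0.238, 0.079, 0.165, 0.359, 0.294, 0.104, 0.105, 0.146, 0.126, 0.053, 0.028, 0.077, 0.219, 0.204, 0.360, 0.001; M̄R̄ = 2.6050 / 17 = 0.1532
UCL_MR = D₄·M̄R̄ = 3.267 × 0.1532 = 0.5006

0.501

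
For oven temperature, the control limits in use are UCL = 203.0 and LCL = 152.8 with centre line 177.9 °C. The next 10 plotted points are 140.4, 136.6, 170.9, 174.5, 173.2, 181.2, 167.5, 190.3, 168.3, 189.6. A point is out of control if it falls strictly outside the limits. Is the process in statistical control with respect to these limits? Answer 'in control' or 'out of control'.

Compare each point to [152.8, 203.0]: sample 1 = 140.4 < LCL; sample 2 = 136.6 < LCL.

out of control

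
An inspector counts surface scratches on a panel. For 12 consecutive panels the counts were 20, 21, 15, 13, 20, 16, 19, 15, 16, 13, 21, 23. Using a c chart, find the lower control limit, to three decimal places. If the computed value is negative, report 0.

5.057

c̄ = (20 + 21 + 15 + 13 + 20 + 16 + 19 + 15 + 16 + 13 + 21 + 23) / 12 = 212 / 12 = 17.6667
LCL = c̄ − 3√c̄ = 17.6667 − 3 × 4.2032 = 5.0571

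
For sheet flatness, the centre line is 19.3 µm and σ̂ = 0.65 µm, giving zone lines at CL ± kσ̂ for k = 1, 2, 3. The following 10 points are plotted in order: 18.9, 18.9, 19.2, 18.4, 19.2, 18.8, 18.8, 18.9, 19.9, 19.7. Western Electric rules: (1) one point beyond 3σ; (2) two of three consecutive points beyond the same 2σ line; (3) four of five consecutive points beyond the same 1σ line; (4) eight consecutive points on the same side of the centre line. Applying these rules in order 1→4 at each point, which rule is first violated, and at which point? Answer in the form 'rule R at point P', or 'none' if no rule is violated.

Zone of each point (C = within 1σ̂, B = 1σ̂–2σ̂, A = 2σ̂–3σ̂, * = beyond 3σ̂; sign = side of CL): 1:-C, 2:-C, 3:-C, 4:-B, 5:-C, 6:-C, 7:-C, 8:-C, 9:+C, 10:+C
Rule 4 (eight consecutive points on the same side of the centre line) is satisfied at point 8.

rule 4 at point 8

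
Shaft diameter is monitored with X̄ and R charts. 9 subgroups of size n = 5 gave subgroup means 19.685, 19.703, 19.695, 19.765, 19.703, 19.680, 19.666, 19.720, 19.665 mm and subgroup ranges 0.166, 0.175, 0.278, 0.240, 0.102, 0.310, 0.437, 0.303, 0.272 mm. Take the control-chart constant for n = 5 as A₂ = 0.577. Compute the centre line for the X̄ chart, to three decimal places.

X̄̄ = (19.685 + 19.703 + 19.695 + 19.765 + 19.703 + 19.680 + 19.666 + 19.720 + 19.665) / 9 = 177.2820 / 9 = 19.6980
CL = X̄̄ = 19.6980

19.698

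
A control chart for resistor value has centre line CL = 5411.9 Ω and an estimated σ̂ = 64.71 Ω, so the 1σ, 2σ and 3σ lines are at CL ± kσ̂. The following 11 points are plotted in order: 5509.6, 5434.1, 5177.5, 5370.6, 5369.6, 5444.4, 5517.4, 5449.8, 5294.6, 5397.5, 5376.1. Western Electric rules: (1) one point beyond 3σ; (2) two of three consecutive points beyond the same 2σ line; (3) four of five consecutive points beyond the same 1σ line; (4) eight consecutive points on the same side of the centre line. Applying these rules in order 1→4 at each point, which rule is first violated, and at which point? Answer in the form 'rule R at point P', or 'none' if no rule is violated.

Zone of each point (C = within 1σ̂, B = 1σ̂–2σ̂, A = 2σ̂–3σ̂, * = beyond 3σ̂; sign = side of CL): 1:+B, 2:+C, 3:-*, 4:-C, 5:-C, 6:+C, 7:+B, 8:+C, 9:-B, 10:-C, 11:-C
Rule 1 (one point beyond the 3σ limits) is satisfied at point 3.

rule 1 at point 3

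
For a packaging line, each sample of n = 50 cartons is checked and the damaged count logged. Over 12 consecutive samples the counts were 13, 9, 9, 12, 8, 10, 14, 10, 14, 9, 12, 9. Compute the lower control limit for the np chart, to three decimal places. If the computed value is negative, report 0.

p̄ = Σdᵢ / (k·n) = 129 / (12 × 50) = 0.21500
LCL = np̄ − 3·√(np̄(1−p̄)) = 10.7500 − 3 × 2.9050 = 2.0351

2.035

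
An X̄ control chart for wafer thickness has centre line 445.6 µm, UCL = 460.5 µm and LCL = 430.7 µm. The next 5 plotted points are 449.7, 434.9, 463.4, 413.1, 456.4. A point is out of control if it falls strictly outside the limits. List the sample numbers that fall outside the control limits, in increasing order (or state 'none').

3, 4

Compare each point to [430.7, 460.5]: sample 3 = 463.4 > UCL; sample 4 = 413.1 < LCL.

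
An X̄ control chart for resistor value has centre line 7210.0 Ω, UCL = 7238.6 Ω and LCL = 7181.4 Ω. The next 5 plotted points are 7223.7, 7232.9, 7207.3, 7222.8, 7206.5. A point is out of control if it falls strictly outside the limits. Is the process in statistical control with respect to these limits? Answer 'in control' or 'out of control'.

in control

All 5 points lie within [7181.4, 7238.6].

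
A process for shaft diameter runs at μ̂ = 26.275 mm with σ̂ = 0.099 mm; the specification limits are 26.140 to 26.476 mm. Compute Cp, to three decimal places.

0.566

Cp = (USL − LSL) / (6σ̂) = (26.476 − 26.140) / (6 × 0.099) = 0.3360 / 0.5940 = 0.5657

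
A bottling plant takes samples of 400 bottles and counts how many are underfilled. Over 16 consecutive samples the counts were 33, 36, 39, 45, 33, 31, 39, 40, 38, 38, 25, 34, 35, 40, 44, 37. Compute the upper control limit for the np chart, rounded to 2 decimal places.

p̄ = Σdᵢ / (k·n) = 587 / (16 × 400) = 0.09172
UCL = np̄ + 3·√(np̄(1−p̄)) = 36.6875 + 3 × √(36.6875×0.90828) = 36.6875 + 3 × 5.7726 = 54.0052

54.01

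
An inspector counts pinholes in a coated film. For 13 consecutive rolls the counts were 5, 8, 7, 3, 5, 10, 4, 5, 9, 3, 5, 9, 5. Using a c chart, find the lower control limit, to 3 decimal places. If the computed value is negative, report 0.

c̄ = (5 + 8 + 7 + 3 + 5 + 10 + 4 + 5 + 9 + 3 + 5 + 9 + 5) / 13 = 78 / 13 = 6.0000
LCL = c̄ − 3√c̄ = 6.0000 − 3 × 2.4495 = -1.3485 → 0 (cannot be negative)

0.000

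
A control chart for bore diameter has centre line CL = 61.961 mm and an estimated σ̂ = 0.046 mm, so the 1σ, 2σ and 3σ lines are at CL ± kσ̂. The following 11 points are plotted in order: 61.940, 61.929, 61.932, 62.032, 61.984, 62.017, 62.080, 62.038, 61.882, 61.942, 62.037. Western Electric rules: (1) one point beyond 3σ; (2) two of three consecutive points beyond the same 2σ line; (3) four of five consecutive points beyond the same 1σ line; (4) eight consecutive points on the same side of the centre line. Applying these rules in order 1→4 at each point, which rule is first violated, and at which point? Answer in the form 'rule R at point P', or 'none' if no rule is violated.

Zone of each point (C = within 1σ̂, B = 1σ̂–2σ̂, A = 2σ̂–3σ̂, * = beyond 3σ̂; sign = side of CL): 1:-C, 2:-C, 3:-C, 4:+B, 5:+C, 6:+B, 7:+A, 8:+B, 9:-B, 10:-C, 11:+B
Rule 3 (four of five consecutive points beyond the same 1σ limit) is satisfied at point 8.

rule 3 at point 8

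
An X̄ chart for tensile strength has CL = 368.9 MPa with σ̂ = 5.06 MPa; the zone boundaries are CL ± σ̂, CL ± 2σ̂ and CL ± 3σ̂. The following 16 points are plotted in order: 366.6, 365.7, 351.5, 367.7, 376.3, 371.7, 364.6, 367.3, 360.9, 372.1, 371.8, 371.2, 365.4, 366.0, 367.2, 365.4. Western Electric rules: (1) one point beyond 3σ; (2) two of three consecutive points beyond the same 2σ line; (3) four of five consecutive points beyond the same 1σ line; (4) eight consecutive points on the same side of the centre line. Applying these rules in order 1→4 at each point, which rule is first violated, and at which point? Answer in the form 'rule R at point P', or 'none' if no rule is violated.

rule 1 at point 3

Zone of each point (C = within 1σ̂, B = 1σ̂–2σ̂, A = 2σ̂–3σ̂, * = beyond 3σ̂; sign = side of CL): 1:-C, 2:-C, 3:-*, 4:-C, 5:+B, 6:+C, 7:-C, 8:-C, 9:-B, 10:+C, 11:+C, 12:+C, 13:-C, 14:-C, 15:-C, 16:-C
Rule 1 (one point beyond the 3σ limits) is satisfied at point 3.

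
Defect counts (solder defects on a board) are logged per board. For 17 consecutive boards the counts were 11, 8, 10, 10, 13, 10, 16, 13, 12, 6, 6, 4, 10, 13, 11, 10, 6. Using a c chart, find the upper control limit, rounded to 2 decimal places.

c̄ = (11 + 8 + 10 + 10 + 13 + 10 + 16 + 13 + 12 + 6 + 6 + 4 + 10 + 13 + 11 + 10 + 6) / 17 = 169 / 17 = 9.9412
UCL = c̄ + 3√c̄ = 9.9412 + 3 × √9.9412 = 9.9412 + 3 × 3.1530 = 19.4001

19.40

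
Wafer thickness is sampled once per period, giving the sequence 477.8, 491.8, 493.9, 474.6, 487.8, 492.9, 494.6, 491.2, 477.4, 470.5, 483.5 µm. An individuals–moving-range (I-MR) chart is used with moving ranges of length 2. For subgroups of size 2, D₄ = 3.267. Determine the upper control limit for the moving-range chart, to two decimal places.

30.22

Moving ranges: 14.0, 2.1, 19.3, 13.2, 5.1, 1.7, 3.4, 13.8, 6.9, 13.0; M̄R̄ = 92.5000 / 10 = 9.2500
UCL_MR = D₄·M̄R̄ = 3.267 × 9.2500 = 30.2197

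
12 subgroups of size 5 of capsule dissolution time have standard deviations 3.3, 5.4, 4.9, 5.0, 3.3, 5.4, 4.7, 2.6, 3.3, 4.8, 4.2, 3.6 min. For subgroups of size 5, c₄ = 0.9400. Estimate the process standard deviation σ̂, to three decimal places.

s̄ = (3.3 + 5.4 + 4.9 + 5.0 + 3.3 + 5.4 + 4.7 + 2.6 + 3.3 + 4.8 + 4.2 + 3.6) / 12 = 4.2083
σ̂ = s̄ / c₄ = 4.2083 / 0.9400 = 4.4770

4.477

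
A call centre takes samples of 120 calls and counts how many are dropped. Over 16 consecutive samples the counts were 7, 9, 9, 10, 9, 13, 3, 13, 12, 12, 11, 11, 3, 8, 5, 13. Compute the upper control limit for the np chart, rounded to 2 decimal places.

18.02

p̄ = Σdᵢ / (k·n) = 148 / (16 × 120) = 0.07708
UCL = np̄ + 3·√(np̄(1−p̄)) = 9.2500 + 3 × √(9.2500×0.92292) = 9.2500 + 3 × 2.9218 = 18.0154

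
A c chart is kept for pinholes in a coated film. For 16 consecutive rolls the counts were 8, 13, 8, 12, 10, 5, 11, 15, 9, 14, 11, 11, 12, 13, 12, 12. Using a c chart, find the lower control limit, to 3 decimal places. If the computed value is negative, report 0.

c̄ = (8 + 13 + 8 + 12 + 10 + 5 + 11 + 15 + 9 + 14 + 11 + 11 + 12 + 13 + 12 + 12) / 16 = 176 / 16 = 11.0000
LCL = c̄ − 3√c̄ = 11.0000 − 3 × 3.3166 = 1.0501

1.050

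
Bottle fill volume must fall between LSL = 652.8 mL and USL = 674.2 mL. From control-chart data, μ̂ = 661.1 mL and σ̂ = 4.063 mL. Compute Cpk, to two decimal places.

0.68

Cpu = (USL − μ̂) / (3σ̂) = (674.2 − 661.1) / (3 × 4.063) = 1.0747; Cpl = (μ̂ − LSL) / (3σ̂) = (661.1 − 652.8) / (3 × 4.063) = 0.6809; Cpk = min(Cpu, Cpl) = 0.6809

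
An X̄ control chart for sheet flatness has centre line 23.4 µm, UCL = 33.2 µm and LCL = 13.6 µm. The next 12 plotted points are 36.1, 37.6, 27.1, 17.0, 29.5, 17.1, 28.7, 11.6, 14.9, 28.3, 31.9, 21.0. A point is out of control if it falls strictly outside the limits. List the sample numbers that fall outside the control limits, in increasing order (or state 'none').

Compare each point to [13.6, 33.2]: sample 1 = 36.1 > UCL; sample 2 = 37.6 > UCL; sample 8 = 11.6 < LCL.

1, 2, 8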